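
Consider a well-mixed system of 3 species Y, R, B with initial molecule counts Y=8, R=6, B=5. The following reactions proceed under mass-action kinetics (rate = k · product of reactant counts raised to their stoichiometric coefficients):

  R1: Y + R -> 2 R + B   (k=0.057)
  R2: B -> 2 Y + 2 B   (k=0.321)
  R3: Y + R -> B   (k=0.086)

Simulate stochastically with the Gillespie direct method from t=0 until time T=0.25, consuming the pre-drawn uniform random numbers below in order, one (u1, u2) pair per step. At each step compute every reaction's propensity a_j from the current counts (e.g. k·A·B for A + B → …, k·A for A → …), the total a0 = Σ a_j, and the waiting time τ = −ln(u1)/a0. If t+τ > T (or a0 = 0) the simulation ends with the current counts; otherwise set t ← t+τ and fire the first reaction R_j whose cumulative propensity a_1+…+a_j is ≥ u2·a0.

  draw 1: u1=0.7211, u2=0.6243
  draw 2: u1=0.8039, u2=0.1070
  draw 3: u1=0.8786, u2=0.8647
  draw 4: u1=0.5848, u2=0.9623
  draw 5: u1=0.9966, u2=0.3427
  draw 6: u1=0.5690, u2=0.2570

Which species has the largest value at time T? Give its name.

Dominant species at T: B

t=0.000: Y=8 R=6 B=5
Draw 1: a1=2.736, a2=1.605, a3=4.128, a0=8.469; τ=−ln(0.7211)/8.469=0.039 → t=0.039; u2·a0=0.6243·8.469=5.287; a1+a2=4.341 < 5.287 ≤ a1+…+a3=8.469 → R3 fires; Y=7 R=5 B=6
Draw 2: a1=1.995, a2=1.926, a3=3.010, a0=6.931; τ=−ln(0.8039)/6.931=0.031 → t=0.070; u2·a0=0.1070·6.931=0.742 ≤ a1=1.995 → R1 fires; Y=6 R=6 B=7
Draw 3: a1=2.052, a2=2.247, a3=3.096, a0=7.395; τ=−ln(0.8786)/7.395=0.018 → t=0.088; u2·a0=0.8647·7.395=6.394; a1+a2=4.299 < 6.394 ≤ a1+…+a3=7.395 → R3 fires; Y=5 R=5 B=8
Draw 4: a1=1.425, a2=2.568, a3=2.150, a0=6.143; τ=−ln(0.5848)/6.143=0.087 → t=0.175; u2·a0=0.9623·6.143=5.911; a1+a2=3.993 < 5.911 ≤ a1+…+a3=6.143 → R3 fires; Y=4 R=4 B=9
Draw 5: a1=0.912, a2=2.889, a3=1.376, a0=5.177; τ=−ln(0.9966)/5.177=0.001 → t=0.176; u2·a0=0.3427·5.177=1.774; a1=0.912 < 1.774 ≤ a1+a2=3.801 → R2 fires; Y=6 R=4 B=10
Draw 6: a1=1.368, a2=3.210, a3=2.064, a0=6.642; τ=−ln(0.5690)/6.642=0.085 → t=0.260 > T=0.25: stop.
At T=0.25: Y=6 R=4 B=10; the largest is B.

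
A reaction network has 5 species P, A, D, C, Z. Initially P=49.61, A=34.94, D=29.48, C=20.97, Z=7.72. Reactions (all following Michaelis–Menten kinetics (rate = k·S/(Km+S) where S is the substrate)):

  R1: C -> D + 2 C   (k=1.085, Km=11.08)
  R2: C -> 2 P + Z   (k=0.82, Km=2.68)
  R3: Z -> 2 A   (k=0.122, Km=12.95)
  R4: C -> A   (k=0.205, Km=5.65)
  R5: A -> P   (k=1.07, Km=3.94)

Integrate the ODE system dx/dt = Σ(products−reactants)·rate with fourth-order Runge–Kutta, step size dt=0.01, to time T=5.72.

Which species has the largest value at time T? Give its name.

Dominant species at T: P

RK4 with dt=0.01: 572 steps to T=5.72. Trajectory (selected grid times):
t=0.00: P=49.61 A=34.94 D=29.48 C=20.97 Z=7.72
t=0.64: P=51.16 A=34.49 D=29.93 C=20.86 Z=8.16
t=1.27: P=52.68 A=34.04 D=30.38 C=20.74 Z=8.58
t=1.91: P=54.22 A=33.60 D=30.83 C=20.63 Z=9.02
t=2.54: P=55.73 A=33.16 D=31.28 C=20.51 Z=9.44
t=3.18: P=57.27 A=32.72 D=31.73 C=20.40 Z=9.87
t=3.81: P=58.79 A=32.29 D=32.17 C=20.28 Z=10.29
t=4.45: P=60.33 A=31.85 D=32.62 C=20.16 Z=10.72
t=5.08: P=61.84 A=31.42 D=33.06 C=20.05 Z=11.14
t=5.72: P=63.37 A=30.99 D=33.51 C=19.93 Z=11.57
At T=5.72: P=63.37 A=30.99 D=33.51 C=19.93 Z=11.57; the largest is P.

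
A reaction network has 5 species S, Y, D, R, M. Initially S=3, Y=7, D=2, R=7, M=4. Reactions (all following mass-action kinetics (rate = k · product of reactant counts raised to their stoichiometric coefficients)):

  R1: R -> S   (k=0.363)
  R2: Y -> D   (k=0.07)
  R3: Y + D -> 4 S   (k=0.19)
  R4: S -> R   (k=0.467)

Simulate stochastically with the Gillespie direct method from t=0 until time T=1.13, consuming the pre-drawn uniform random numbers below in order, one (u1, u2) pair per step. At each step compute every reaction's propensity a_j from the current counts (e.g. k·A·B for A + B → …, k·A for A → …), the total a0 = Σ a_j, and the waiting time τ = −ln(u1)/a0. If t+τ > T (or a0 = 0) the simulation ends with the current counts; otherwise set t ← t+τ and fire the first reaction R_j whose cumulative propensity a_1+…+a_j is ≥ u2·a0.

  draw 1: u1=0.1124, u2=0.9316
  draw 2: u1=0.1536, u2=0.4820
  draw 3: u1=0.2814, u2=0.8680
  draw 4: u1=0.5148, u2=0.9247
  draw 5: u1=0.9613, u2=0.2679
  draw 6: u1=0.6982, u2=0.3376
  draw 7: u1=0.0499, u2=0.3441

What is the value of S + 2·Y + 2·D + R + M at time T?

Check how each reaction changes W = S + 2·Y + 2·D + R + M (weight of products minus weight of reactants):
R1: R -> S: (1·1) − (1·1) = 1 − 1 = 0
R2: Y -> D: (2·1) − (2·1) = 2 − 2 = 0
R3: Y + D -> 4 S: (1·4) − (2·1 + 2·1) = 4 − 4 = 0
R4: S -> R: (1·1) − (1·1) = 1 − 1 = 0
Every reaction leaves W unchanged, so W is conserved and no simulation is needed: W(T) = W(0) = 3 + 2·7 + 2·2 + 7 + 4 = 32

Value at T = 32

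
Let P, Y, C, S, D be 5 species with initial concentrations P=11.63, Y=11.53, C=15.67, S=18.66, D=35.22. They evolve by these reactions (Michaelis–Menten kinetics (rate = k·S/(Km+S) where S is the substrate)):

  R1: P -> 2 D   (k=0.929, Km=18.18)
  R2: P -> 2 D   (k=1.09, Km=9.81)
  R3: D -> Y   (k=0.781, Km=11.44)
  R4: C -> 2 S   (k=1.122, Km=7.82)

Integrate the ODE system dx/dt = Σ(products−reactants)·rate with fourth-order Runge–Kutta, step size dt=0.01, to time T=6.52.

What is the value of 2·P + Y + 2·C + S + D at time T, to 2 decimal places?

Check how each reaction changes W = 2·P + Y + 2·C + S + D (weight of products minus weight of reactants):
R1: P -> 2 D: (1·2) − (2·1) = 2 − 2 = 0
R2: P -> 2 D: (1·2) − (2·1) = 2 − 2 = 0
R3: D -> Y: (1·1) − (1·1) = 1 − 1 = 0
R4: C -> 2 S: (1·2) − (2·1) = 2 − 2 = 0
Every reaction leaves W unchanged, so W is conserved and no simulation is needed: W(T) = W(0) = 2·11.63 + 11.53 + 2·15.67 + 18.66 + 35.22 = 120.01

Value at T = 120.01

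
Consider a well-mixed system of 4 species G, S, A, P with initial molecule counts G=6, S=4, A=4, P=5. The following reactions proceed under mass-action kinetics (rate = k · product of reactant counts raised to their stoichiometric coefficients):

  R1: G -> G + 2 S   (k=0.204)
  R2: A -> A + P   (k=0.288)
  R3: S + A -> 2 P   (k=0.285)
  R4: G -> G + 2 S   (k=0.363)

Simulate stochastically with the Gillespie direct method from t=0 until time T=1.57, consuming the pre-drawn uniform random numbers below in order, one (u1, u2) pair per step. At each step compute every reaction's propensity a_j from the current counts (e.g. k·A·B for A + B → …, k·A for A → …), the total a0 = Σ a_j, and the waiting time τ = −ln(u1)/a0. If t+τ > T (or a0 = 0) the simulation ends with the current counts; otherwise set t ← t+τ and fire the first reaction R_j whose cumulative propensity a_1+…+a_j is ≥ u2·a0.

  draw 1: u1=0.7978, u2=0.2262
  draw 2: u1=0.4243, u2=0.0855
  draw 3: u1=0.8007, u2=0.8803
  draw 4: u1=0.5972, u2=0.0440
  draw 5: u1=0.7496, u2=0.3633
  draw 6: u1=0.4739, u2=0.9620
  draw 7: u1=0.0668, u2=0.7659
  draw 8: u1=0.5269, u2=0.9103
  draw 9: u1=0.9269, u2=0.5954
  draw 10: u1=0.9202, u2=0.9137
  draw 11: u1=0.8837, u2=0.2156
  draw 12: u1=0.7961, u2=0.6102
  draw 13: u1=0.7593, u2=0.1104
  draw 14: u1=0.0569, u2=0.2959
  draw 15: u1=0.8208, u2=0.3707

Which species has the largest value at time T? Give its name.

Dominant species at T: S

t=0.000: G=6 S=4 A=4 P=5
Draw 1: a1=1.224, a2=1.152, a3=4.560, a4=2.178, a0=9.114; τ=−ln(0.7978)/9.114=0.025 → t=0.025; u2·a0=0.2262·9.114=2.062; a1=1.224 < 2.062 ≤ a1+a2=2.376 → R2 fires; G=6 S=4 A=4 P=6
Draw 2: a1=1.224, a2=1.152, a3=4.560, a4=2.178, a0=9.114; τ=−ln(0.4243)/9.114=0.094 → t=0.119; u2·a0=0.0855·9.114=0.779 ≤ a1=1.224 → R1 fires; G=6 S=6 A=4 P=6
Draw 3: a1=1.224, a2=1.152, a3=6.840, a4=2.178, a0=11.394; τ=−ln(0.8007)/11.394=0.020 → t=0.138; u2·a0=0.8803·11.394=10.030; a1+…+a3=9.216 < 10.030 ≤ a1+…+a4=11.394 → R4 fires; G=6 S=8 A=4 P=6
Draw 4: a1=1.224, a2=1.152, a3=9.120, a4=2.178, a0=13.674; τ=−ln(0.5972)/13.674=0.038 → t=0.176; u2·a0=0.0440·13.674=0.602 ≤ a1=1.224 → R1 fires; G=6 S=10 A=4 P=6
Draw 5: a1=1.224, a2=1.152, a3=11.400, a4=2.178, a0=15.954; τ=−ln(0.7496)/15.954=0.018 → t=0.194; u2·a0=0.3633·15.954=5.796; a1+a2=2.376 < 5.796 ≤ a1+…+a3=13.776 → R3 fires; G=6 S=9 A=3 P=8
Draw 6: a1=1.224, a2=0.864, a3=7.695, a4=2.178, a0=11.961; τ=−ln(0.4739)/11.961=0.062 → t=0.257; u2·a0=0.9620·11.961=11.506; a1+…+a3=9.783 < 11.506 ≤ a1+…+a4=11.961 → R4 fires; G=6 S=11 A=3 P=8
Draw 7: a1=1.224, a2=0.864, a3=9.405, a4=2.178, a0=13.671; τ=−ln(0.0668)/13.671=0.198 → t=0.454; u2·a0=0.7659·13.671=10.471; a1+a2=2.088 < 10.471 ≤ a1+…+a3=11.493 → R3 fires; G=6 S=10 A=2 P=10
Draw 8: a1=1.224, a2=0.576, a3=5.700, a4=2.178, a0=9.678; τ=−ln(0.5269)/9.678=0.066 → t=0.521; u2·a0=0.9103·9.678=8.810; a1+…+a3=7.500 < 8.810 ≤ a1+…+a4=9.678 → R4 fires; G=6 S=12 A=2 P=10
Draw 9: a1=1.224, a2=0.576, a3=6.840, a4=2.178, a0=10.818; τ=−ln(0.9269)/10.818=0.007 → t=0.528; u2·a0=0.5954·10.818=6.441; a1+a2=1.800 < 6.441 ≤ a1+…+a3=8.640 → R3 fires; G=6 S=11 A=1 P=12
Draw 10: a1=1.224, a2=0.288, a3=3.135, a4=2.178, a0=6.825; τ=−ln(0.9202)/6.825=0.012 → t=0.540; u2·a0=0.9137·6.825=6.236; a1+…+a3=4.647 < 6.236 ≤ a1+…+a4=6.825 → R4 fires; G=6 S=13 A=1 P=12
Draw 11: a1=1.224, a2=0.288, a3=3.705, a4=2.178, a0=7.395; τ=−ln(0.8837)/7.395=0.017 → t=0.557; u2·a0=0.2156·7.395=1.594; a1+a2=1.512 < 1.594 ≤ a1+…+a3=5.217 → R3 fires; G=6 S=12 A=0 P=14
Draw 12: a1=1.224, a2=0.000, a3=0.000, a4=2.178, a0=3.402; τ=−ln(0.7961)/3.402=0.067 → t=0.624; u2·a0=0.6102·3.402=2.076; a1+…+a3=1.224 < 2.076 ≤ a1+…+a4=3.402 → R4 fires; G=6 S=14 A=0 P=14
Draw 13: a1=1.224, a2=0.000, a3=0.000, a4=2.178, a0=3.402; τ=−ln(0.7593)/3.402=0.081 → t=0.705; u2·a0=0.1104·3.402=0.376 ≤ a1=1.224 → R1 fires; G=6 S=16 A=0 P=14
Draw 14: a1=1.224, a2=0.000, a3=0.000, a4=2.178, a0=3.402; τ=−ln(0.0569)/3.402=0.843 → t=1.547; u2·a0=0.2959·3.402=1.007 ≤ a1=1.224 → R1 fires; G=6 S=18 A=0 P=14
Draw 15: a1=1.224, a2=0.000, a3=0.000, a4=2.178, a0=3.402; τ=−ln(0.8208)/3.402=0.058 → t=1.605 > T=1.57: stop.
At T=1.57: G=6 S=18 A=0 P=14; the largest is S.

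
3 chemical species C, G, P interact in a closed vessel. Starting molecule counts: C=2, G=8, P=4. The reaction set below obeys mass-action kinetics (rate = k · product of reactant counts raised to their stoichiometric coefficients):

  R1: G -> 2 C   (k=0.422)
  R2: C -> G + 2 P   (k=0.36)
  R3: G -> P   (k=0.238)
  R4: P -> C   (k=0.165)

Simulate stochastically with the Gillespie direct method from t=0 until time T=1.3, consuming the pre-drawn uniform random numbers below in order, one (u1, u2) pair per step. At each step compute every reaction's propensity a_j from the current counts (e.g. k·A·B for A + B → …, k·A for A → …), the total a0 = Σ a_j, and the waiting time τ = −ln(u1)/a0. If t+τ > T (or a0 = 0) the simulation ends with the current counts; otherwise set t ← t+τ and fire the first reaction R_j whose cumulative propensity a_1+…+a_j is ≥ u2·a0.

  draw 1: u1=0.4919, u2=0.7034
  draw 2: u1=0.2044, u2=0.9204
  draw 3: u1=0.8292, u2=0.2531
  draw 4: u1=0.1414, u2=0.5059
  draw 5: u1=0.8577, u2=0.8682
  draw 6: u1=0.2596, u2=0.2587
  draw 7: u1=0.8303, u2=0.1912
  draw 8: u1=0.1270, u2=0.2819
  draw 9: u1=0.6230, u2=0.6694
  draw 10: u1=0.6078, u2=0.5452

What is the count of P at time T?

t=0.000: C=2 G=8 P=4
Draw 1: a1=3.376, a2=0.720, a3=1.904, a4=0.660, a0=6.660; τ=−ln(0.4919)/6.660=0.107 → t=0.107; u2·a0=0.7034·6.660=4.685; a1+a2=4.096 < 4.685 ≤ a1+…+a3=6.000 → R3 fires; C=2 G=7 P=5
Draw 2: a1=2.954, a2=0.720, a3=1.666, a4=0.825, a0=6.165; τ=−ln(0.2044)/6.165=0.258 → t=0.364; u2·a0=0.9204·6.165=5.674; a1+…+a3=5.340 < 5.674 ≤ a1+…+a4=6.165 → R4 fires; C=3 G=7 P=4
Draw 3: a1=2.954, a2=1.080, a3=1.666, a4=0.660, a0=6.360; τ=−ln(0.8292)/6.360=0.029 → t=0.394; u2·a0=0.2531·6.360=1.610 ≤ a1=2.954 → R1 fires; C=5 G=6 P=4
Draw 4: a1=2.532, a2=1.800, a3=1.428, a4=0.660, a0=6.420; τ=−ln(0.1414)/6.420=0.305 → t=0.698; u2·a0=0.5059·6.420=3.248; a1=2.532 < 3.248 ≤ a1+a2=4.332 → R2 fires; C=4 G=7 P=6
Draw 5: a1=2.954, a2=1.440, a3=1.666, a4=0.990, a0=7.050; τ=−ln(0.8577)/7.050=0.022 → t=0.720; u2·a0=0.8682·7.050=6.121; a1+…+a3=6.060 < 6.121 ≤ a1+…+a4=7.050 → R4 fires; C=5 G=7 P=5
Draw 6: a1=2.954, a2=1.800, a3=1.666, a4=0.825, a0=7.245; τ=−ln(0.2596)/7.245=0.186 → t=0.906; u2·a0=0.2587·7.245=1.874 ≤ a1=2.954 → R1 fires; C=7 G=6 P=5
Draw 7: a1=2.532, a2=2.520, a3=1.428, a4=0.825, a0=7.305; τ=−ln(0.8303)/7.305=0.025 → t=0.932; u2·a0=0.1912·7.305=1.397 ≤ a1=2.532 → R1 fires; C=9 G=5 P=5
Draw 8: a1=2.110, a2=3.240, a3=1.190, a4=0.825, a0=7.365; τ=−ln(0.1270)/7.365=0.280 → t=1.212; u2·a0=0.2819·7.365=2.076 ≤ a1=2.110 → R1 fires; C=11 G=4 P=5
Draw 9: a1=1.688, a2=3.960, a3=0.952, a4=0.825, a0=7.425; τ=−ln(0.6230)/7.425=0.064 → t=1.275; u2·a0=0.6694·7.425=4.970; a1=1.688 < 4.970 ≤ a1+a2=5.648 → R2 fires; C=10 G=5 P=7
Draw 10: a1=2.110, a2=3.600, a3=1.190, a4=1.155, a0=8.055; τ=−ln(0.6078)/8.055=0.062 → t=1.337 > T=1.3: stop.
Read off P at T=1.3: 7

P at T = 7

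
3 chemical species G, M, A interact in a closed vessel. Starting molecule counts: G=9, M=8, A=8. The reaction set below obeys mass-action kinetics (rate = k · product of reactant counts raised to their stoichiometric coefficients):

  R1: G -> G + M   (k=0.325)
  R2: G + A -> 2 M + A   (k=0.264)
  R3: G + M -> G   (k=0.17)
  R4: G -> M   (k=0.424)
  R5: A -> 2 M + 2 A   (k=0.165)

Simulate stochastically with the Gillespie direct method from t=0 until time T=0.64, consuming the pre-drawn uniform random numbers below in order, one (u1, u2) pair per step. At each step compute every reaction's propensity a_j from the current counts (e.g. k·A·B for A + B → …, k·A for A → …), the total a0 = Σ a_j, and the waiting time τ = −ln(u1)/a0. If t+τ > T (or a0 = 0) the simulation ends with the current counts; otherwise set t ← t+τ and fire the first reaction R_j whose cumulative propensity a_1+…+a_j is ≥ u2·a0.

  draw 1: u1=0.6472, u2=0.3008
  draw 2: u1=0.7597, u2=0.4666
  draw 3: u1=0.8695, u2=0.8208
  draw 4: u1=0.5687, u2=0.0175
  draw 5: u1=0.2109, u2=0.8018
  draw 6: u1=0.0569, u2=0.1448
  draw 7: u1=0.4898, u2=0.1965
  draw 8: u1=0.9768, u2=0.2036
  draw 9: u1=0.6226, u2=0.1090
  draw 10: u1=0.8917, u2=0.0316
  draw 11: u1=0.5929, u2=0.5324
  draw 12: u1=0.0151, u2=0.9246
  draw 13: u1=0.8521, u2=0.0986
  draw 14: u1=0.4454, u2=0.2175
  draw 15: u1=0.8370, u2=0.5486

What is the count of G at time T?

G at T = 0

t=0.000: G=9 M=8 A=8
Draw 1: a1=2.925, a2=19.008, a3=12.240, a4=3.816, a5=1.320, a0=39.309; τ=−ln(0.6472)/39.309=0.011 → t=0.011; u2·a0=0.3008·39.309=11.824; a1=2.925 < 11.824 ≤ a1+a2=21.933 → R2 fires; G=8 M=10 A=8
Draw 2: a1=2.600, a2=16.896, a3=13.600, a4=3.392, a5=1.320, a0=37.808; τ=−ln(0.7597)/37.808=0.007 → t=0.018; u2·a0=0.4666·37.808=17.641; a1=2.600 < 17.641 ≤ a1+a2=19.496 → R2 fires; G=7 M=12 A=8
Draw 3: a1=2.275, a2=14.784, a3=14.280, a4=2.968, a5=1.320, a0=35.627; τ=−ln(0.8695)/35.627=0.004 → t=0.022; u2·a0=0.8208·35.627=29.243; a1+a2=17.059 < 29.243 ≤ a1+…+a3=31.339 → R3 fires; G=7 M=11 A=8
Draw 4: a1=2.275, a2=14.784, a3=13.090, a4=2.968, a5=1.320, a0=34.437; τ=−ln(0.5687)/34.437=0.016 → t=0.039; u2·a0=0.0175·34.437=0.603 ≤ a1=2.275 → R1 fires; G=7 M=12 A=8
Draw 5: a1=2.275, a2=14.784, a3=14.280, a4=2.968, a5=1.320, a0=35.627; τ=−ln(0.2109)/35.627=0.044 → t=0.082; u2·a0=0.8018·35.627=28.566; a1+a2=17.059 < 28.566 ≤ a1+…+a3=31.339 → R3 fires; G=7 M=11 A=8
Draw 6: a1=2.275, a2=14.784, a3=13.090, a4=2.968, a5=1.320, a0=34.437; τ=−ln(0.0569)/34.437=0.083 → t=0.166; u2·a0=0.1448·34.437=4.986; a1=2.275 < 4.986 ≤ a1+a2=17.059 → R2 fires; G=6 M=13 A=8
Draw 7: a1=1.950, a2=12.672, a3=13.260, a4=2.544, a5=1.320, a0=31.746; τ=−ln(0.4898)/31.746=0.022 → t=0.188; u2·a0=0.1965·31.746=6.238; a1=1.950 < 6.238 ≤ a1+a2=14.622 → R2 fires; G=5 M=15 A=8
Draw 8: a1=1.625, a2=10.560, a3=12.750, a4=2.120, a5=1.320, a0=28.375; τ=−ln(0.9768)/28.375=0.001 → t=0.189; u2·a0=0.2036·28.375=5.777; a1=1.625 < 5.777 ≤ a1+a2=12.185 → R2 fires; G=4 M=17 A=8
Draw 9: a1=1.300, a2=8.448, a3=11.560, a4=1.696, a5=1.320, a0=24.324; τ=−ln(0.6226)/24.324=0.019 → t=0.208; u2·a0=0.1090·24.324=2.651; a1=1.300 < 2.651 ≤ a1+a2=9.748 → R2 fires; G=3 M=19 A=8
Draw 10: a1=0.975, a2=6.336, a3=9.690, a4=1.272, a5=1.320, a0=19.593; τ=−ln(0.8917)/19.593=0.006 → t=0.214; u2·a0=0.0316·19.593=0.619 ≤ a1=0.975 → R1 fires; G=3 M=20 A=8
Draw 11: a1=0.975, a2=6.336, a3=10.200, a4=1.272, a5=1.320, a0=20.103; τ=−ln(0.5929)/20.103=0.026 → t=0.240; u2·a0=0.5324·20.103=10.703; a1+a2=7.311 < 10.703 ≤ a1+…+a3=17.511 → R3 fires; G=3 M=19 A=8
Draw 12: a1=0.975, a2=6.336, a3=9.690, a4=1.272, a5=1.320, a0=19.593; τ=−ln(0.0151)/19.593=0.214 → t=0.454; u2·a0=0.9246·19.593=18.116; a1+…+a3=17.001 < 18.116 ≤ a1+…+a4=18.273 → R4 fires; G=2 M=20 A=8
Draw 13: a1=0.650, a2=4.224, a3=6.800, a4=0.848, a5=1.320, a0=13.842; τ=−ln(0.8521)/13.842=0.012 → t=0.466; u2·a0=0.0986·13.842=1.365; a1=0.650 < 1.365 ≤ a1+a2=4.874 → R2 fires; G=1 M=22 A=8
Draw 14: a1=0.325, a2=2.112, a3=3.740, a4=0.424, a5=1.320, a0=7.921; τ=−ln(0.4454)/7.921=0.102 → t=0.568; u2·a0=0.2175·7.921=1.723; a1=0.325 < 1.723 ≤ a1+a2=2.437 → R2 fires; G=0 M=24 A=8
Draw 15: a1=0.000, a2=0.000, a3=0.000, a4=0.000, a5=1.320, a0=1.320; τ=−ln(0.8370)/1.320=0.135 → t=0.703 > T=0.64: stop.
Read off G at T=0.64: 0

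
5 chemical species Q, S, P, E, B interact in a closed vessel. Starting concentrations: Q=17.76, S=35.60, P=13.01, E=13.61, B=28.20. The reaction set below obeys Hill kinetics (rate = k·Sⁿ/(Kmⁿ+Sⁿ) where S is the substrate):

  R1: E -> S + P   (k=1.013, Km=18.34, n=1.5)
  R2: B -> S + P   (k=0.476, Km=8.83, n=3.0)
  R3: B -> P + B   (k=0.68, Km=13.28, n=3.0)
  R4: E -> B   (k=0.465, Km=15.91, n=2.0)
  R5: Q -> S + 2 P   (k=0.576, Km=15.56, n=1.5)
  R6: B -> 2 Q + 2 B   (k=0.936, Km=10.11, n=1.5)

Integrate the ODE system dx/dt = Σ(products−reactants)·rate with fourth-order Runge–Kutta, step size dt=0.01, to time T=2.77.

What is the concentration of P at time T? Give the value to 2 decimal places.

RK4 with dt=0.01: 277 steps to T=2.77. Trajectory (selected grid times):
t=0.00: Q=17.76 S=35.60 P=13.01 E=13.61 B=28.20
t=0.31: Q=18.14 S=35.96 P=13.66 E=13.43 B=28.36
t=0.62: Q=18.52 S=36.33 P=14.32 E=13.25 B=28.51
t=0.92: Q=18.88 S=36.68 P=14.95 E=13.08 B=28.66
t=1.23: Q=19.26 S=37.04 P=15.61 E=12.90 B=28.82
t=1.54: Q=19.64 S=37.41 P=16.27 E=12.73 B=28.97
t=1.85: Q=20.01 S=37.77 P=16.93 E=12.56 B=29.12
t=2.15: Q=20.38 S=38.12 P=17.57 E=12.40 B=29.27
t=2.46: Q=20.75 S=38.48 P=18.24 E=12.23 B=29.42
t=2.77: Q=21.13 S=38.85 P=18.90 E=12.07 B=29.57
Read off P at T=2.77: 18.90

P at T = 18.90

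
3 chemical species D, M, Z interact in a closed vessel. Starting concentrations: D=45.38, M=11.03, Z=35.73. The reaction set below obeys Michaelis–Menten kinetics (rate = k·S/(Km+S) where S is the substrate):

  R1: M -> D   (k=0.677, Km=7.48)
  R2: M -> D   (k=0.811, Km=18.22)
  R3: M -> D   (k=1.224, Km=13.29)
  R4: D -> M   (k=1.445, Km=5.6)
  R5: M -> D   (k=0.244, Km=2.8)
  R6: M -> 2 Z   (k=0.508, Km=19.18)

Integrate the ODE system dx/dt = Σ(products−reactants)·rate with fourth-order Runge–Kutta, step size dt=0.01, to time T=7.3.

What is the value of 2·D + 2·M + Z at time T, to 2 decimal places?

Value at T = 148.55

Check how each reaction changes W = 2·D + 2·M + Z (weight of products minus weight of reactants):
R1: M -> D: (2·1) − (2·1) = 2 − 2 = 0
R2: M -> D: (2·1) − (2·1) = 2 − 2 = 0
R3: M -> D: (2·1) − (2·1) = 2 − 2 = 0
R4: D -> M: (2·1) − (2·1) = 2 − 2 = 0
R5: M -> D: (2·1) − (2·1) = 2 − 2 = 0
R6: M -> 2 Z: (1·2) − (2·1) = 2 − 2 = 0
Every reaction leaves W unchanged, so W is conserved and no simulation is needed: W(T) = W(0) = 2·45.38 + 2·11.03 + 35.73 = 148.55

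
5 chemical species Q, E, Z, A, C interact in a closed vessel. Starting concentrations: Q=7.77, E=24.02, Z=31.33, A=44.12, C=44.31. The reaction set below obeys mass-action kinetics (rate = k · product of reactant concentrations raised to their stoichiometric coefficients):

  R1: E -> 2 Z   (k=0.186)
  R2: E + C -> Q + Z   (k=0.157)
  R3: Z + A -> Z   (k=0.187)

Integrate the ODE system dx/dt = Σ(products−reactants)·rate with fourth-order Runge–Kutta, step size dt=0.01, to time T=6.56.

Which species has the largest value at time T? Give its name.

RK4 with dt=0.01: 656 steps to T=6.56. Trajectory (selected grid times):
t=0.00: Q=7.77 E=24.02 Z=31.33 A=44.12 C=44.31
t=0.73: Q=30.01 E=0.95 Z=55.22 A=0.05 C=22.07
t=1.46: Q=30.85 E=0.07 Z=56.15 A=0.00 C=21.23
t=2.19: Q=30.91 E=0.01 Z=56.22 A=0.00 C=21.17
t=2.92: Q=30.91 E=0.00 Z=56.22 A=0.00 C=21.17
t=3.64: Q=30.91 E=0.00 Z=56.23 A=0.00 C=21.17
t=4.37: Q=30.91 E=0.00 Z=56.23 A=0.00 C=21.17
t=5.10: Q=30.91 E=0.00 Z=56.23 A=0.00 C=21.17
t=5.83: Q=30.91 E=0.00 Z=56.23 A=0.00 C=21.17
t=6.56: Q=30.91 E=0.00 Z=56.23 A=0.00 C=21.17
At T=6.56: Q=30.91 E=0.00 Z=56.23 A=0.00 C=21.17; the largest is Z.

Dominant species at T: Z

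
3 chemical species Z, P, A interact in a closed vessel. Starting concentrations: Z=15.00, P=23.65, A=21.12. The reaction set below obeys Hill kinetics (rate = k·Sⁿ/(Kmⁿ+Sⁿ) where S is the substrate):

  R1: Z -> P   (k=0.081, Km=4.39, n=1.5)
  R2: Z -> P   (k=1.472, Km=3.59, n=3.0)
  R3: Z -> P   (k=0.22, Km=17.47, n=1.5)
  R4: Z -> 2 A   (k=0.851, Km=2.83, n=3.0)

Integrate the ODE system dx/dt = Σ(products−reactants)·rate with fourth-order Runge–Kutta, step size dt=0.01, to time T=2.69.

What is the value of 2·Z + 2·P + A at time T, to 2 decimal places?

Value at T = 98.42

Check how each reaction changes W = 2·Z + 2·P + A (weight of products minus weight of reactants):
R1: Z -> P: (2·1) − (2·1) = 2 − 2 = 0
R2: Z -> P: (2·1) − (2·1) = 2 − 2 = 0
R3: Z -> P: (2·1) − (2·1) = 2 − 2 = 0
R4: Z -> 2 A: (1·2) − (2·1) = 2 − 2 = 0
Every reaction leaves W unchanged, so W is conserved and no simulation is needed: W(T) = W(0) = 2·15.00 + 2·23.65 + 21.12 = 98.42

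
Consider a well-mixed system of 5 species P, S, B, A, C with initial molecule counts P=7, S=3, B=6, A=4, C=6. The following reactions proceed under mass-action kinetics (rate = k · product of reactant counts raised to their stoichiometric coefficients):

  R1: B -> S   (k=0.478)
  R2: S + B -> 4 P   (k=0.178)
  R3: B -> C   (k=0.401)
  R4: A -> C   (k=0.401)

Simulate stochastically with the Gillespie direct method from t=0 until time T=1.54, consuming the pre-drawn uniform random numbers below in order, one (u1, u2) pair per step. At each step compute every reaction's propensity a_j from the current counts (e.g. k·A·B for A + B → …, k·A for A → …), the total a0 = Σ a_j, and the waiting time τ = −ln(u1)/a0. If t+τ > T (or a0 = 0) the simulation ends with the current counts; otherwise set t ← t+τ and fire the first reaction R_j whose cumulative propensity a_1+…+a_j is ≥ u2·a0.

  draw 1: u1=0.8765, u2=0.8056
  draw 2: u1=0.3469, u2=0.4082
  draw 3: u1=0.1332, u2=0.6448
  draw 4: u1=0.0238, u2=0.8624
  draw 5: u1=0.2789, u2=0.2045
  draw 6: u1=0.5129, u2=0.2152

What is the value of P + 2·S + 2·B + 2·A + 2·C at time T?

Check how each reaction changes W = P + 2·S + 2·B + 2·A + 2·C (weight of products minus weight of reactants):
R1: B -> S: (2·1) − (2·1) = 2 − 2 = 0
R2: S + B -> 4 P: (1·4) − (2·1 + 2·1) = 4 − 4 = 0
R3: B -> C: (2·1) − (2·1) = 2 − 2 = 0
R4: A -> C: (2·1) − (2·1) = 2 − 2 = 0
Every reaction leaves W unchanged, so W is conserved and no simulation is needed: W(T) = W(0) = 7 + 2·3 + 2·6 + 2·4 + 2·6 = 45

Value at T = 45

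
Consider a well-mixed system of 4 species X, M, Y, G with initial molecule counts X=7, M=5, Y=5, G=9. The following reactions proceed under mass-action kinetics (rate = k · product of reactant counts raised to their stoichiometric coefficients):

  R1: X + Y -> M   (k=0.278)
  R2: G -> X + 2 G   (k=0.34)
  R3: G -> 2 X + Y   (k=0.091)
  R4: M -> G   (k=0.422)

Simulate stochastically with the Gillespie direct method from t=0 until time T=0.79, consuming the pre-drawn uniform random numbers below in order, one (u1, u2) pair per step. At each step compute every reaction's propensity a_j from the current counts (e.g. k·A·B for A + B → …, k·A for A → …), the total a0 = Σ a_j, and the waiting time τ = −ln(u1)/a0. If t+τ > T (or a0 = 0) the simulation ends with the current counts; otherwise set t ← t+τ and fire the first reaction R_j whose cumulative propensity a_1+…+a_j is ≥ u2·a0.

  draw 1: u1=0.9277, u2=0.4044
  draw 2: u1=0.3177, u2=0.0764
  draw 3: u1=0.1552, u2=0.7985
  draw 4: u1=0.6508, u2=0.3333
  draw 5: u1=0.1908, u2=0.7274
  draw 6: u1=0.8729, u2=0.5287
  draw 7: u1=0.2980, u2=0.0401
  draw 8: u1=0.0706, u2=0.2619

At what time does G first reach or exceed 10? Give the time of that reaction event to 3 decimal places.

Threshold first reached at t = 0.262

t=0.000: X=7 M=5 Y=5 G=9
Draw 1: a1=9.730, a2=3.060, a3=0.819, a4=2.110, a0=15.719; τ=−ln(0.9277)/15.719=0.005 → t=0.005; u2·a0=0.4044·15.719=6.357 ≤ a1=9.730 → R1 fires; X=6 M=6 Y=4 G=9
Draw 2: a1=6.672, a2=3.060, a3=0.819, a4=2.532, a0=13.083; τ=−ln(0.3177)/13.083=0.088 → t=0.092; u2·a0=0.0764·13.083=1.000 ≤ a1=6.672 → R1 fires; X=5 M=7 Y=3 G=9
Draw 3: a1=4.170, a2=3.060, a3=0.819, a4=2.954, a0=11.003; τ=−ln(0.1552)/11.003=0.169 → t=0.262; u2·a0=0.7985·11.003=8.786; a1+…+a3=8.049 < 8.786 ≤ a1+…+a4=11.003 → R4 fires; X=5 M=6 Y=3 G=10
Draw 4: a1=4.170, a2=3.400, a3=0.910, a4=2.532, a0=11.012; τ=−ln(0.6508)/11.012=0.039 → t=0.301; u2·a0=0.3333·11.012=3.670 ≤ a1=4.170 → R1 fires; X=4 M=7 Y=2 G=10
Draw 5: a1=2.224, a2=3.400, a3=0.910, a4=2.954, a0=9.488; τ=−ln(0.1908)/9.488=0.175 → t=0.475; u2·a0=0.7274·9.488=6.902; a1+…+a3=6.534 < 6.902 ≤ a1+…+a4=9.488 → R4 fires; X=4 M=6 Y=2 G=11
Draw 6: a1=2.224, a2=3.740, a3=1.001, a4=2.532, a0=9.497; τ=−ln(0.8729)/9.497=0.014 → t=0.490; u2·a0=0.5287·9.497=5.021; a1=2.224 < 5.021 ≤ a1+a2=5.964 → R2 fires; X=5 M=6 Y=2 G=12
Draw 7: a1=2.780, a2=4.080, a3=1.092, a4=2.532, a0=10.484; τ=−ln(0.2980)/10.484=0.115 → t=0.605; u2·a0=0.0401·10.484=0.420 ≤ a1=2.780 → R1 fires; X=4 M=7 Y=1 G=12
Draw 8: a1=1.112, a2=4.080, a3=1.092, a4=2.954, a0=9.238; τ=−ln(0.0706)/9.238=0.287 → t=0.892 > T=0.79: stop.
G first becomes ≥ 10 when it reaches 10 at the event at t=0.262.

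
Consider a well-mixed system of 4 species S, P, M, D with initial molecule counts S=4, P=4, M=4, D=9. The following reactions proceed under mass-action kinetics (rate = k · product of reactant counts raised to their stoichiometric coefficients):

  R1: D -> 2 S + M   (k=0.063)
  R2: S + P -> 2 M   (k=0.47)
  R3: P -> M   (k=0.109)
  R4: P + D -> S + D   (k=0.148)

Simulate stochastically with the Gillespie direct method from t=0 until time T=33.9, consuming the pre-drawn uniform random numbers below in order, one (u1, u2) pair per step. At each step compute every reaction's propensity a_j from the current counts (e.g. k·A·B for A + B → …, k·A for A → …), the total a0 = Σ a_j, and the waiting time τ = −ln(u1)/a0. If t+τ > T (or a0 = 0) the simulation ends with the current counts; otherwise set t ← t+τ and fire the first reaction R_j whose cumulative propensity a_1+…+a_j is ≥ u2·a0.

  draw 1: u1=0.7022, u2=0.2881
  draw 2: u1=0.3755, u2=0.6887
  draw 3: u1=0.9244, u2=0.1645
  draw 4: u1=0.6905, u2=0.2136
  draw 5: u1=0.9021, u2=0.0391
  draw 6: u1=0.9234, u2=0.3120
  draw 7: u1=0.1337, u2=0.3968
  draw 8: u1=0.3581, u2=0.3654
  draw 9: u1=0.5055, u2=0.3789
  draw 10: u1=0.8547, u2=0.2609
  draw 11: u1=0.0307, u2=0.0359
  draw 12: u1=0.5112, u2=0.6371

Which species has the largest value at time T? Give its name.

Dominant species at T: M

t=0.000: S=4 P=4 M=4 D=9
Draw 1: a1=0.567, a2=7.520, a3=0.436, a4=5.328, a0=13.851; τ=−ln(0.7022)/13.851=0.026 → t=0.026; u2·a0=0.2881·13.851=3.990; a1=0.567 < 3.990 ≤ a1+a2=8.087 → R2 fires; S=3 P=3 M=6 D=9
Draw 2: a1=0.567, a2=4.230, a3=0.327, a4=3.996, a0=9.120; τ=−ln(0.3755)/9.120=0.107 → t=0.133; u2·a0=0.6887·9.120=6.281; a1+…+a3=5.124 < 6.281 ≤ a1+…+a4=9.120 → R4 fires; S=4 P=2 M=6 D=9
Draw 3: a1=0.567, a2=3.760, a3=0.218, a4=2.664, a0=7.209; τ=−ln(0.9244)/7.209=0.011 → t=0.144; u2·a0=0.1645·7.209=1.186; a1=0.567 < 1.186 ≤ a1+a2=4.327 → R2 fires; S=3 P=1 M=8 D=9
Draw 4: a1=0.567, a2=1.410, a3=0.109, a4=1.332, a0=3.418; τ=−ln(0.6905)/3.418=0.108 → t=0.252; u2·a0=0.2136·3.418=0.730; a1=0.567 < 0.730 ≤ a1+a2=1.977 → R2 fires; S=2 P=0 M=10 D=9
Draw 5: a1=0.567, a2=0.000, a3=0.000, a4=0.000, a0=0.567; τ=−ln(0.9021)/0.567=0.182 → t=0.434; u2·a0=0.0391·0.567=0.022 ≤ a1=0.567 → R1 fires; S=4 P=0 M=11 D=8
Draw 6: a1=0.504, a2=0.000, a3=0.000, a4=0.000, a0=0.504; τ=−ln(0.9234)/0.504=0.158 → t=0.592; u2·a0=0.3120·0.504=0.157 ≤ a1=0.504 → R1 fires; S=6 P=0 M=12 D=7
Draw 7: a1=0.441, a2=0.000, a3=0.000, a4=0.000, a0=0.441; τ=−ln(0.1337)/0.441=4.563 → t=5.155; u2·a0=0.3968·0.441=0.175 ≤ a1=0.441 → R1 fires; S=8 P=0 M=13 D=6
Draw 8: a1=0.378, a2=0.000, a3=0.000, a4=0.000, a0=0.378; τ=−ln(0.3581)/0.378=2.717 → t=7.872; u2·a0=0.3654·0.378=0.138 ≤ a1=0.378 → R1 fires; S=10 P=0 M=14 D=5
Draw 9: a1=0.315, a2=0.000, a3=0.000, a4=0.000, a0=0.315; τ=−ln(0.5055)/0.315=2.166 → t=10.037; u2·a0=0.3789·0.315=0.119 ≤ a1=0.315 → R1 fires; S=12 P=0 M=15 D=4
Draw 10: a1=0.252, a2=0.000, a3=0.000, a4=0.000, a0=0.252; τ=−ln(0.8547)/0.252=0.623 → t=10.660; u2·a0=0.2609·0.252=0.066 ≤ a1=0.252 → R1 fires; S=14 P=0 M=16 D=3
Draw 11: a1=0.189, a2=0.000, a3=0.000, a4=0.000, a0=0.189; τ=−ln(0.0307)/0.189=18.431 → t=29.091; u2·a0=0.0359·0.189=0.007 ≤ a1=0.189 → R1 fires; S=16 P=0 M=17 D=2
Draw 12: a1=0.126, a2=0.000, a3=0.000, a4=0.000, a0=0.126; τ=−ln(0.5112)/0.126=5.325 → t=34.417 > T=33.9: stop.
At T=33.9: S=16 P=0 M=17 D=2; the largest is M.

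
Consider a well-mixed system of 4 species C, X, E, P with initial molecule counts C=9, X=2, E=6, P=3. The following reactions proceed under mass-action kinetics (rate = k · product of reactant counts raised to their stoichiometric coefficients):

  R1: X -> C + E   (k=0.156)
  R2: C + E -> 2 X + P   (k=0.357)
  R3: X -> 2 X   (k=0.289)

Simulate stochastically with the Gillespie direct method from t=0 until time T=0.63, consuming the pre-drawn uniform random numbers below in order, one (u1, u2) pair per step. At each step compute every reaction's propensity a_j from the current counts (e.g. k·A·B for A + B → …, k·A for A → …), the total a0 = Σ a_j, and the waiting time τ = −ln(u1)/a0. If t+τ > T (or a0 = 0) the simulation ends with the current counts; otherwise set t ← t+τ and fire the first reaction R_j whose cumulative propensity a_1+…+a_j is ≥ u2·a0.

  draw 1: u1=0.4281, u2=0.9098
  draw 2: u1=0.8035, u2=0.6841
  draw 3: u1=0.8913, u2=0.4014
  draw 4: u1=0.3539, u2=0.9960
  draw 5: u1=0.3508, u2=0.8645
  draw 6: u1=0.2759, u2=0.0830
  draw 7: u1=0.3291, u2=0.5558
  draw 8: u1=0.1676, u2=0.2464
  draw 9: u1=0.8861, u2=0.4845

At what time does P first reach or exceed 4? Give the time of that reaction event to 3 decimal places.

t=0.000: C=9 X=2 E=6 P=3
Draw 1: a1=0.312, a2=19.278, a3=0.578, a0=20.168; τ=−ln(0.4281)/20.168=0.042 → t=0.042; u2·a0=0.9098·20.168=18.349; a1=0.312 < 18.349 ≤ a1+a2=19.590 → R2 fires; C=8 X=4 E=5 P=4
Draw 2: a1=0.624, a2=14.280, a3=1.156, a0=16.060; τ=−ln(0.8035)/16.060=0.014 → t=0.056; u2·a0=0.6841·16.060=10.987; a1=0.624 < 10.987 ≤ a1+a2=14.904 → R2 fires; C=7 X=6 E=4 P=5
Draw 3: a1=0.936, a2=9.996, a3=1.734, a0=12.666; τ=−ln(0.8913)/12.666=0.009 → t=0.065; u2·a0=0.4014·12.666=5.084; a1=0.936 < 5.084 ≤ a1+a2=10.932 → R2 fires; C=6 X=8 E=3 P=6
Draw 4: a1=1.248, a2=6.426, a3=2.312, a0=9.986; τ=−ln(0.3539)/9.986=0.104 → t=0.169; u2·a0=0.9960·9.986=9.946; a1+a2=7.674 < 9.946 ≤ a1+…+a3=9.986 → R3 fires; C=6 X=9 E=3 P=6
Draw 5: a1=1.404, a2=6.426, a3=2.601, a0=10.431; τ=−ln(0.3508)/10.431=0.100 → t=0.269; u2·a0=0.8645·10.431=9.018; a1+a2=7.830 < 9.018 ≤ a1+…+a3=10.431 → R3 fires; C=6 X=10 E=3 P=6
Draw 6: a1=1.560, a2=6.426, a3=2.890, a0=10.876; τ=−ln(0.2759)/10.876=0.118 → t=0.388; u2·a0=0.0830·10.876=0.903 ≤ a1=1.560 → R1 fires; C=7 X=9 E=4 P=6
Draw 7: a1=1.404, a2=9.996, a3=2.601, a0=14.001; τ=−ln(0.3291)/14.001=0.079 → t=0.467; u2·a0=0.5558·14.001=7.782; a1=1.404 < 7.782 ≤ a1+a2=11.400 → R2 fires; C=6 X=11 E=3 P=7
Draw 8: a1=1.716, a2=6.426, a3=3.179, a0=11.321; τ=−ln(0.1676)/11.321=0.158 → t=0.625; u2·a0=0.2464·11.321=2.789; a1=1.716 < 2.789 ≤ a1+a2=8.142 → R2 fires; C=5 X=13 E=2 P=8
Draw 9: a1=2.028, a2=3.570, a3=3.757, a0=9.355; τ=−ln(0.8861)/9.355=0.013 → t=0.638 > T=0.63: stop.
P first becomes ≥ 4 when it reaches 4 at the event at t=0.042.

Threshold first reached at t = 0.042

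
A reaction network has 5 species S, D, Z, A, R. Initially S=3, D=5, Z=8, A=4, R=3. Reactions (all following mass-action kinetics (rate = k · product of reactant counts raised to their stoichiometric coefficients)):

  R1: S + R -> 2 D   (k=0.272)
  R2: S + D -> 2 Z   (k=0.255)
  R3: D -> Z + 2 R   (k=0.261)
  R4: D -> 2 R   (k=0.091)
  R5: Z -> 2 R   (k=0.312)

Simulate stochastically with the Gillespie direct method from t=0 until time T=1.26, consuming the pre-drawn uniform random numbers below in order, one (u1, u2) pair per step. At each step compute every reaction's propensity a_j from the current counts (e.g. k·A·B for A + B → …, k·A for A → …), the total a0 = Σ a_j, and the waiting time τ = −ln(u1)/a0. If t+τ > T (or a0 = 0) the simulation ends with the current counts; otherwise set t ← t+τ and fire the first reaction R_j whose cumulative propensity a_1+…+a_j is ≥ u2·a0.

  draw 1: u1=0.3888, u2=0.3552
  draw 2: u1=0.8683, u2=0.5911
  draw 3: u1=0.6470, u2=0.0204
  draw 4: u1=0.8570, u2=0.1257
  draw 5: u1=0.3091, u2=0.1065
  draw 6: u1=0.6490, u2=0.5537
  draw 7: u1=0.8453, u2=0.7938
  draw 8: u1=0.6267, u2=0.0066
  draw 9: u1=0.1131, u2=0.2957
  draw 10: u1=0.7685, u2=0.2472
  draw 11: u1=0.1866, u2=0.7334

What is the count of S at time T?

S at T = 0

t=0.000: S=3 D=5 Z=8 A=4 R=3
Draw 1: a1=2.448, a2=3.825, a3=1.305, a4=0.455, a5=2.496, a0=10.529; τ=−ln(0.3888)/10.529=0.090 → t=0.090; u2·a0=0.3552·10.529=3.740; a1=2.448 < 3.740 ≤ a1+a2=6.273 → R2 fires; S=2 D=4 Z=10 A=4 R=3
Draw 2: a1=1.632, a2=2.040, a3=1.044, a4=0.364, a5=3.120, a0=8.200; τ=−ln(0.8683)/8.200=0.017 → t=0.107; u2·a0=0.5911·8.200=4.847; a1+…+a3=4.716 < 4.847 ≤ a1+…+a4=5.080 → R4 fires; S=2 D=3 Z=10 A=4 R=5
Draw 3: a1=2.720, a2=1.530, a3=0.783, a4=0.273, a5=3.120, a0=8.426; τ=−ln(0.6470)/8.426=0.052 → t=0.159; u2·a0=0.0204·8.426=0.172 ≤ a1=2.720 → R1 fires; S=1 D=5 Z=10 A=4 R=4
Draw 4: a1=1.088, a2=1.275, a3=1.305, a4=0.455, a5=3.120, a0=7.243; τ=−ln(0.8570)/7.243=0.021 → t=0.180; u2·a0=0.1257·7.243=0.910 ≤ a1=1.088 → R1 fires; S=0 D=7 Z=10 A=4 R=3
Draw 5: a1=0.000, a2=0.000, a3=1.827, a4=0.637, a5=3.120, a0=5.584; τ=−ln(0.3091)/5.584=0.210 → t=0.390; u2·a0=0.1065·5.584=0.595; a1+a2=0.000 < 0.595 ≤ a1+…+a3=1.827 → R3 fires; S=0 D=6 Z=11 A=4 R=5
Draw 6: a1=0.000, a2=0.000, a3=1.566, a4=0.546, a5=3.432, a0=5.544; τ=−ln(0.6490)/5.544=0.078 → t=0.468; u2·a0=0.5537·5.544=3.070; a1+…+a4=2.112 < 3.070 ≤ a1+…+a5=5.544 → R5 fires; S=0 D=6 Z=10 A=4 R=7
Draw 7: a1=0.000, a2=0.000, a3=1.566, a4=0.546, a5=3.120, a0=5.232; τ=−ln(0.8453)/5.232=0.032 → t=0.500; u2·a0=0.7938·5.232=4.153; a1+…+a4=2.112 < 4.153 ≤ a1+…+a5=5.232 → R5 fires; S=0 D=6 Z=9 A=4 R=9
Draw 8: a1=0.000, a2=0.000, a3=1.566, a4=0.546, a5=2.808, a0=4.920; τ=−ln(0.6267)/4.920=0.095 → t=0.595; u2·a0=0.0066·4.920=0.032; a1+a2=0.000 < 0.032 ≤ a1+…+a3=1.566 → R3 fires; S=0 D=5 Z=10 A=4 R=11
Draw 9: a1=0.000, a2=0.000, a3=1.305, a4=0.455, a5=3.120, a0=4.880; τ=−ln(0.1131)/4.880=0.447 → t=1.042; u2·a0=0.2957·4.880=1.443; a1+…+a3=1.305 < 1.443 ≤ a1+…+a4=1.760 → R4 fires; S=0 D=4 Z=10 A=4 R=13
Draw 10: a1=0.000, a2=0.000, a3=1.044, a4=0.364, a5=3.120, a0=4.528; τ=−ln(0.7685)/4.528=0.058 → t=1.100; u2·a0=0.2472·4.528=1.119; a1+…+a3=1.044 < 1.119 ≤ a1+…+a4=1.408 → R4 fires; S=0 D=3 Z=10 A=4 R=15
Draw 11: a1=0.000, a2=0.000, a3=0.783, a4=0.273, a5=3.120, a0=4.176; τ=−ln(0.1866)/4.176=0.402 → t=1.502 > T=1.26: stop.
Read off S at T=1.26: 0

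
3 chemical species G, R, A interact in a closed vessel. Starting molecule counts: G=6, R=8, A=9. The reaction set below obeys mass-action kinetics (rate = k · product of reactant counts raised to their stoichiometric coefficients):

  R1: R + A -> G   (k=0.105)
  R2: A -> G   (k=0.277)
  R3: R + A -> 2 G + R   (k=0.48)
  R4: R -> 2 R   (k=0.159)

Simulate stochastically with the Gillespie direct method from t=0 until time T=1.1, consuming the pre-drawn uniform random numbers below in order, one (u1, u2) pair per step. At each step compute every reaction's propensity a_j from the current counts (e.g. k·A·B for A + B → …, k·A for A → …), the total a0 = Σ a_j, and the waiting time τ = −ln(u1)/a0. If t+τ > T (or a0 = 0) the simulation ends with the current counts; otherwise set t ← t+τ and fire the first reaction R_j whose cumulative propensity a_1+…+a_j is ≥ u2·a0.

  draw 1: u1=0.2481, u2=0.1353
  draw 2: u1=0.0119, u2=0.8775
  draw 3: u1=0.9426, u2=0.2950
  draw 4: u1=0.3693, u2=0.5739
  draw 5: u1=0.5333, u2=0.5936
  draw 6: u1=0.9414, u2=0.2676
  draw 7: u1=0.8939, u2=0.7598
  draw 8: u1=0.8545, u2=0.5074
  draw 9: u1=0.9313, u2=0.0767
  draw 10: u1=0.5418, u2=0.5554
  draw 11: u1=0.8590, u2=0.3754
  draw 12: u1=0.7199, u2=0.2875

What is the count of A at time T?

t=0.000: G=6 R=8 A=9
Draw 1: a1=7.560, a2=2.493, a3=34.560, a4=1.272, a0=45.885; τ=−ln(0.2481)/45.885=0.030 → t=0.030; u2·a0=0.1353·45.885=6.208 ≤ a1=7.560 → R1 fires; G=7 R=7 A=8
Draw 2: a1=5.880, a2=2.216, a3=26.880, a4=1.113, a0=36.089; τ=−ln(0.0119)/36.089=0.123 → t=0.153; u2·a0=0.8775·36.089=31.668; a1+a2=8.096 < 31.668 ≤ a1+…+a3=34.976 → R3 fires; G=9 R=7 A=7
Draw 3: a1=5.145, a2=1.939, a3=23.520, a4=1.113, a0=31.717; τ=−ln(0.9426)/31.717=0.002 → t=0.155; u2·a0=0.2950·31.717=9.357; a1+a2=7.084 < 9.357 ≤ a1+…+a3=30.604 → R3 fires; G=11 R=7 A=6
Draw 4: a1=4.410, a2=1.662, a3=20.160, a4=1.113, a0=27.345; τ=−ln(0.3693)/27.345=0.036 → t=0.191; u2·a0=0.5739·27.345=15.693; a1+a2=6.072 < 15.693 ≤ a1+…+a3=26.232 → R3 fires; G=13 R=7 A=5
Draw 5: a1=3.675, a2=1.385, a3=16.800, a4=1.113, a0=22.973; τ=−ln(0.5333)/22.973=0.027 → t=0.219; u2·a0=0.5936·22.973=13.637; a1+a2=5.060 < 13.637 ≤ a1+…+a3=21.860 → R3 fires; G=15 R=7 A=4
Draw 6: a1=2.940, a2=1.108, a3=13.440, a4=1.113, a0=18.601; τ=−ln(0.9414)/18.601=0.003 → t=0.222; u2·a0=0.2676·18.601=4.978; a1+a2=4.048 < 4.978 ≤ a1+…+a3=17.488 → R3 fires; G=17 R=7 A=3
Draw 7: a1=2.205, a2=0.831, a3=10.080, a4=1.113, a0=14.229; τ=−ln(0.8939)/14.229=0.008 → t=0.230; u2·a0=0.7598·14.229=10.811; a1+a2=3.036 < 10.811 ≤ a1+…+a3=13.116 → R3 fires; G=19 R=7 A=2
Draw 8: a1=1.470, a2=0.554, a3=6.720, a4=1.113, a0=9.857; τ=−ln(0.8545)/9.857=0.016 → t=0.246; u2·a0=0.5074·9.857=5.001; a1+a2=2.024 < 5.001 ≤ a1+…+a3=8.744 → R3 fires; G=21 R=7 A=1
Draw 9: a1=0.735, a2=0.277, a3=3.360, a4=1.113, a0=5.485; τ=−ln(0.9313)/5.485=0.013 → t=0.259; u2·a0=0.0767·5.485=0.421 ≤ a1=0.735 → R1 fires; G=22 R=6 A=0
Draw 10: a1=0.000, a2=0.000, a3=0.000, a4=0.954, a0=0.954; τ=−ln(0.5418)/0.954=0.642 → t=0.901; u2·a0=0.5554·0.954=0.530; a1+…+a3=0.000 < 0.530 ≤ a1+…+a4=0.954 → R4 fires; G=22 R=7 A=0
Draw 11: a1=0.000, a2=0.000, a3=0.000, a4=1.113, a0=1.113; τ=−ln(0.8590)/1.113=0.137 → t=1.038; u2·a0=0.3754·1.113=0.418; a1+…+a3=0.000 < 0.418 ≤ a1+…+a4=1.113 → R4 fires; G=22 R=8 A=0
Draw 12: a1=0.000, a2=0.000, a3=0.000, a4=1.272, a0=1.272; τ=−ln(0.7199)/1.272=0.258 → t=1.296 > T=1.1: stop.
Read off A at T=1.1: 0

A at T = 0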